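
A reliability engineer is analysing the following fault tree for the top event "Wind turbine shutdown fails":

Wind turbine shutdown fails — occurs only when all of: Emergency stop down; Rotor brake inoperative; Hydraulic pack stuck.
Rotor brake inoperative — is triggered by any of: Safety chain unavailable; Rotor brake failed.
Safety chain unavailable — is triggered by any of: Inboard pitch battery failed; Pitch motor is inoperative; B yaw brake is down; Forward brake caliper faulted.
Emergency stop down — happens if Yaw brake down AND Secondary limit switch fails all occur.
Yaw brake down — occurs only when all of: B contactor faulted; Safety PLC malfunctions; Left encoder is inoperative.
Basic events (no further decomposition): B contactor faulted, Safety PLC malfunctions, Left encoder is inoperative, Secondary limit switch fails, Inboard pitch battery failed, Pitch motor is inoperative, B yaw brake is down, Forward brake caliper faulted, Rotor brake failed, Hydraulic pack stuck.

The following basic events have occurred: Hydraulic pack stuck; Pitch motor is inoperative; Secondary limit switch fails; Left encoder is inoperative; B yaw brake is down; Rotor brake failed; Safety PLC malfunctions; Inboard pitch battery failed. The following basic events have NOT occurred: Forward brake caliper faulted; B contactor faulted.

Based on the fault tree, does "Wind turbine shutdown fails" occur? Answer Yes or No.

No

Yaw brake down [AND]: B contactor faulted=not, Safety PLC malfunctions=occurs, Left encoder is inoperative=occurs → not all inputs occur → does not occur.
Emergency stop down [AND]: Yaw brake down=not, Secondary limit switch fails=occurs → not all inputs occur → does not occur.
Safety chain unavailable [OR]: Inboard pitch battery failed=occurs, Pitch motor is inoperative=occurs, B yaw brake is down=occurs, Forward brake caliper faulted=not → at least one input occurs → occurs.
Rotor brake inoperative [OR]: Safety chain unavailable=occurs, Rotor brake failed=occurs → at least one input occurs → occurs.
Wind turbine shutdown fails [AND]: Emergency stop down=not, Rotor brake inoperative=occurs, Hydraulic pack stuck=occurs → not all inputs occur → does not occur.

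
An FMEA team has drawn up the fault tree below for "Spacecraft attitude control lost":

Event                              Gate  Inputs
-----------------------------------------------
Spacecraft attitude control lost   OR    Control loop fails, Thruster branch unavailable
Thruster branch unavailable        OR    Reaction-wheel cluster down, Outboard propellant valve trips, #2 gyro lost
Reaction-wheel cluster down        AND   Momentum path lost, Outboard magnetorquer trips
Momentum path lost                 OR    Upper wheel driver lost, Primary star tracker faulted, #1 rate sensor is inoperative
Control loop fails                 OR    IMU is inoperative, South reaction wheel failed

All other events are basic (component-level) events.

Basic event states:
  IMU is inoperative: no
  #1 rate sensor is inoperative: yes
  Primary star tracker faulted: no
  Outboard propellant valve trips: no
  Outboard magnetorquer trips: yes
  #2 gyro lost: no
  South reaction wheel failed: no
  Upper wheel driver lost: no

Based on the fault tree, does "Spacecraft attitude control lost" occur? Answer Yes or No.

Control loop fails [OR]: IMU is inoperative=not, South reaction wheel failed=not → no input occurs → does not occur.
Momentum path lost [OR]: Upper wheel driver lost=not, Primary star tracker faulted=not, #1 rate sensor is inoperative=occurs → at least one input occurs → occurs.
Reaction-wheel cluster down [AND]: Momentum path lost=occurs, Outboard magnetorquer trips=occurs → all inputs occur → occurs.
Thruster branch unavailable [OR]: Reaction-wheel cluster down=occurs, Outboard propellant valve trips=not, #2 gyro lost=not → at least one input occurs → occurs.
Spacecraft attitude control lost [OR]: Control loop fails=not, Thruster branch unavailable=occurs → at least one input occurs → occurs.

Yes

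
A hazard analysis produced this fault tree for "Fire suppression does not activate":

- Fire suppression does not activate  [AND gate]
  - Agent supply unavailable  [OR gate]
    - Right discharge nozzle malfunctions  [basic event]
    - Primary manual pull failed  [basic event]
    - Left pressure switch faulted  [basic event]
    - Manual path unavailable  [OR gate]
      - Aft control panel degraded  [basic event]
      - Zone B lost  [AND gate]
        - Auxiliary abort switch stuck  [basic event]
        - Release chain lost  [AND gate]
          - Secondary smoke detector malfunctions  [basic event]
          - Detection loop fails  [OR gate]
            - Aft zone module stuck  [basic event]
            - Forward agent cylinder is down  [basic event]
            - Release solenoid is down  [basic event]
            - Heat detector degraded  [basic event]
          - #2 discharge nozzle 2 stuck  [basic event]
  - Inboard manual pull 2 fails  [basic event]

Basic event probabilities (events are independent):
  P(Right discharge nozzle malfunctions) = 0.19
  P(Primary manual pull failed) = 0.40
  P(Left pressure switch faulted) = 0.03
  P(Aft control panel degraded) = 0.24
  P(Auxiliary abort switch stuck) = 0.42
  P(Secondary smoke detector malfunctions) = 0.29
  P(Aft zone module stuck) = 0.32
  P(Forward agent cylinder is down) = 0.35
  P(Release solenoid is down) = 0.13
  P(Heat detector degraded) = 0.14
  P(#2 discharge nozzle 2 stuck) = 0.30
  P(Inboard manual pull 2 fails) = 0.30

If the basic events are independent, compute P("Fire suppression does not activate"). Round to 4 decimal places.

0.1951

P(Detection loop fails) [OR] = 1 − (1−0.32) × (1−0.35) × (1−0.13) × (1−0.14) = 0.669296
P(Release chain lost) [AND] = 0.29 × 0.669296 × 0.30 = 0.058229
P(Zone B lost) [AND] = 0.42 × 0.058229 = 0.024456
P(Manual path unavailable) [OR] = 1 − (1−0.24) × (1−0.024456) = 0.258587
P(Agent supply unavailable) [OR] = 1 − (1−0.19) × (1−0.40) × (1−0.03) × (1−0.258587) = 0.650483
P(Fire suppression does not activate) [AND] = 0.650483 × 0.30 = 0.195145
Rounded to 4 decimal places: P(Fire suppression does not activate) ≈ 0.1951.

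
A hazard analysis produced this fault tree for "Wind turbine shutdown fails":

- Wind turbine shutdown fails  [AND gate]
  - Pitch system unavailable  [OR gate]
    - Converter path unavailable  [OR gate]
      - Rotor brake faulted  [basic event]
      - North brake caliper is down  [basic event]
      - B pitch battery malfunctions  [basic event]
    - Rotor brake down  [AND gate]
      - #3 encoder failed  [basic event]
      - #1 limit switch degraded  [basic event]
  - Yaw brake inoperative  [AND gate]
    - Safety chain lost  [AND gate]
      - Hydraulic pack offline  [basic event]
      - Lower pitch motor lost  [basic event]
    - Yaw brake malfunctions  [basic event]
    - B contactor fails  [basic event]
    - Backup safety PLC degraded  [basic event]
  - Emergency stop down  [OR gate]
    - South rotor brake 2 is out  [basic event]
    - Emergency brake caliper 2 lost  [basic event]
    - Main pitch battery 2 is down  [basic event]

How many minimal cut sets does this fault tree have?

Converter path unavailable [OR]: union of children's cut sets → 3 cut set(s).
Rotor brake down [AND]: one cut set from each child combined → 1 × 1 = 1 cut set(s).
Pitch system unavailable [OR]: union of children's cut sets → 4 cut set(s).
Safety chain lost [AND]: one cut set from each child combined → 1 × 1 = 1 cut set(s).
Yaw brake inoperative [AND]: one cut set from each child combined → 1 × 1 × 1 × 1 = 1 cut set(s).
Emergency stop down [OR]: union of children's cut sets → 3 cut set(s).
Wind turbine shutdown fails [AND]: one cut set from each child combined → 4 × 1 × 3 = 12 cut set(s).

12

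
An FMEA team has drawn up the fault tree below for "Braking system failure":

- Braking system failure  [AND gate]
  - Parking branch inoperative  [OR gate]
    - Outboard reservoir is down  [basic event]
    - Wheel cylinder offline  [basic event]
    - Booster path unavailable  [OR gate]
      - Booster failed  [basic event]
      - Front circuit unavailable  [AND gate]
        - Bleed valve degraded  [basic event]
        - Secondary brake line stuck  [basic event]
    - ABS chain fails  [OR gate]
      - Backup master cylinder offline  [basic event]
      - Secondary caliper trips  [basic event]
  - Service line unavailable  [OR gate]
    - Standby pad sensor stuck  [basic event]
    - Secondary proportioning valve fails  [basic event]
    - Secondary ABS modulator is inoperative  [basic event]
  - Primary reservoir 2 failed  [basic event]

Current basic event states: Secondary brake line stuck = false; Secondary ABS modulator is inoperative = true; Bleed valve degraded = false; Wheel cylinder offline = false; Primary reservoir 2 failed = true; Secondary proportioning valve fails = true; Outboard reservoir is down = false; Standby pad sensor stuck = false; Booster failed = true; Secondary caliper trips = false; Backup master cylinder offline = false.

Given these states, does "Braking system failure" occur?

Front circuit unavailable [AND]: Bleed valve degraded=not, Secondary brake line stuck=not → not all inputs occur → does not occur.
Booster path unavailable [OR]: Booster failed=occurs, Front circuit unavailable=not → at least one input occurs → occurs.
ABS chain fails [OR]: Backup master cylinder offline=not, Secondary caliper trips=not → no input occurs → does not occur.
Parking branch inoperative [OR]: Outboard reservoir is down=not, Wheel cylinder offline=not, Booster path unavailable=occurs, ABS chain fails=not → at least one input occurs → occurs.
Service line unavailable [OR]: Standby pad sensor stuck=not, Secondary proportioning valve fails=occurs, Secondary ABS modulator is inoperative=occurs → at least one input occurs → occurs.
Braking system failure [AND]: Parking branch inoperative=occurs, Service line unavailable=occurs, Primary reservoir 2 failed=occurs → all inputs occur → occurs.

Yes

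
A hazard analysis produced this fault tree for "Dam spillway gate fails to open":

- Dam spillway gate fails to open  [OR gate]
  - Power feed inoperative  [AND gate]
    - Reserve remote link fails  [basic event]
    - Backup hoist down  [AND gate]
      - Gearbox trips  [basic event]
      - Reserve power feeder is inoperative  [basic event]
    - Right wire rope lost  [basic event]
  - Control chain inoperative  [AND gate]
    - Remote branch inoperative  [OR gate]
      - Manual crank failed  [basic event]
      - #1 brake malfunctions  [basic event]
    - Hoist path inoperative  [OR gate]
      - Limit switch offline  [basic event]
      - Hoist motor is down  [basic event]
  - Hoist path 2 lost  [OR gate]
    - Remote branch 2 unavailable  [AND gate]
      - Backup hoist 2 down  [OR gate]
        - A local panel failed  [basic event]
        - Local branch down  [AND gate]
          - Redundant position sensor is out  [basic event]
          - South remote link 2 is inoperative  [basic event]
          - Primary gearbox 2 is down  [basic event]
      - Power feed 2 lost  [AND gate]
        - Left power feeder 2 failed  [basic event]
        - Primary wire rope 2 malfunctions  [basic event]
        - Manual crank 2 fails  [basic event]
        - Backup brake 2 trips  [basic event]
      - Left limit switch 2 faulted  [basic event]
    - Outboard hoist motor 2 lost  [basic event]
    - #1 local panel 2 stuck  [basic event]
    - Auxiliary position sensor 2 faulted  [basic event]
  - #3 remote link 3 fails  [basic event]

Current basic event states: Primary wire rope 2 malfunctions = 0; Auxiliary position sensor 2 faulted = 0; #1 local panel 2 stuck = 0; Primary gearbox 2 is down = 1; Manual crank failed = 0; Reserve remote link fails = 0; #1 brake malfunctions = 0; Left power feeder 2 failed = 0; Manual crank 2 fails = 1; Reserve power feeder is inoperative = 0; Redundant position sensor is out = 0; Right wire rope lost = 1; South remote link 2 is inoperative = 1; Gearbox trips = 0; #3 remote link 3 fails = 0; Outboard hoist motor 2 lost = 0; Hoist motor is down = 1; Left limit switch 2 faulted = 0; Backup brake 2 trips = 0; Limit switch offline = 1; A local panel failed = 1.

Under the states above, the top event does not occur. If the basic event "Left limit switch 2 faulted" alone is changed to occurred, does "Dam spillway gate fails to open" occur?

No

Counterfactual: set "Left limit switch 2 faulted" to occurred.
Backup hoist down [AND]: Gearbox trips=not, Reserve power feeder is inoperative=not → not all inputs occur → does not occur.
Power feed inoperative [AND]: Reserve remote link fails=not, Backup hoist down=not, Right wire rope lost=occurs → not all inputs occur → does not occur.
Remote branch inoperative [OR]: Manual crank failed=not, #1 brake malfunctions=not → no input occurs → does not occur.
Hoist path inoperative [OR]: Limit switch offline=occurs, Hoist motor is down=occurs → at least one input occurs → occurs.
Control chain inoperative [AND]: Remote branch inoperative=not, Hoist path inoperative=occurs → not all inputs occur → does not occur.
Local branch down [AND]: Redundant position sensor is out=not, South remote link 2 is inoperative=occurs, Primary gearbox 2 is down=occurs → not all inputs occur → does not occur.
Backup hoist 2 down [OR]: A local panel failed=occurs, Local branch down=not → at least one input occurs → occurs.
Power feed 2 lost [AND]: Left power feeder 2 failed=not, Primary wire rope 2 malfunctions=not, Manual crank 2 fails=occurs, Backup brake 2 trips=not → not all inputs occur → does not occur.
Remote branch 2 unavailable [AND]: Backup hoist 2 down=occurs, Power feed 2 lost=not, Left limit switch 2 faulted=occurs → not all inputs occur → does not occur.
Hoist path 2 lost [OR]: Remote branch 2 unavailable=not, Outboard hoist motor 2 lost=not, #1 local panel 2 stuck=not, Auxiliary position sensor 2 faulted=not → no input occurs → does not occur.
Dam spillway gate fails to open [OR]: Power feed inoperative=not, Control chain inoperative=not, Hoist path 2 lost=not, #3 remote link 3 fails=not → no input occurs → does not occur.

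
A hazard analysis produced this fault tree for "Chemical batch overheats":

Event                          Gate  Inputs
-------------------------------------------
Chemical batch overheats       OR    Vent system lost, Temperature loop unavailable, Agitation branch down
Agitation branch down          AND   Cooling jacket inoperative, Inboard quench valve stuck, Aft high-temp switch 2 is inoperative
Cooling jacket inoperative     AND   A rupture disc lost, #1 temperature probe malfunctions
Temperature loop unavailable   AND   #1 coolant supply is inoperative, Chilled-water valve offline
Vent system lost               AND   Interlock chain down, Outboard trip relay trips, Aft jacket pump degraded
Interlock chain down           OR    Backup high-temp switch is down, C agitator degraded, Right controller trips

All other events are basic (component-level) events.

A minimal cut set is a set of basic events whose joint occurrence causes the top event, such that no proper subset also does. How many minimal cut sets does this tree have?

5

Interlock chain down [OR]: union of children's cut sets → 3 cut set(s).
Vent system lost [AND]: one cut set from each child combined → 3 × 1 × 1 = 3 cut set(s).
Temperature loop unavailable [AND]: one cut set from each child combined → 1 × 1 = 1 cut set(s).
Cooling jacket inoperative [AND]: one cut set from each child combined → 1 × 1 = 1 cut set(s).
Agitation branch down [AND]: one cut set from each child combined → 1 × 1 × 1 = 1 cut set(s).
Chemical batch overheats [OR]: union of children's cut sets → 5 cut set(s).
Minimal cut sets: {Aft jacket pump degraded, Backup high-temp switch is down, Outboard trip relay trips}; {Aft jacket pump degraded, C agitator degraded, Outboard trip relay trips}; {Aft jacket pump degraded, Outboard trip relay trips, Right controller trips}; {#1 coolant supply is inoperative, Chilled-water valve offline}; {#1 temperature probe malfunctions, A rupture disc lost, Aft high-temp switch 2 is inoperative, Inboard quench valve stuck}.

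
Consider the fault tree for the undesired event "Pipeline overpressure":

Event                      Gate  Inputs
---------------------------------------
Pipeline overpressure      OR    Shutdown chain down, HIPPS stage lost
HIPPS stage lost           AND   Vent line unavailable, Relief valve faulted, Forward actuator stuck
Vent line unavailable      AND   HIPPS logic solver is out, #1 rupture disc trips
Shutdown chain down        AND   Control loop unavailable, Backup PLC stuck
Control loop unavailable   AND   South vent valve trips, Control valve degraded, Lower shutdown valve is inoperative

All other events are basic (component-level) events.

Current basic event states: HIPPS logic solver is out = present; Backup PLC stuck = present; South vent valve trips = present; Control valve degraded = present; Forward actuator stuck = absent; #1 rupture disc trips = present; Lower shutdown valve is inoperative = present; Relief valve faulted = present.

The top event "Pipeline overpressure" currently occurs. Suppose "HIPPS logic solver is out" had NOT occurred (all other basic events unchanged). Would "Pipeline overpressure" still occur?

Yes

Counterfactual: set "HIPPS logic solver is out" to not occurred.
Control loop unavailable [AND]: South vent valve trips=occurs, Control valve degraded=occurs, Lower shutdown valve is inoperative=occurs → all inputs occur → occurs.
Shutdown chain down [AND]: Control loop unavailable=occurs, Backup PLC stuck=occurs → all inputs occur → occurs.
Vent line unavailable [AND]: HIPPS logic solver is out=not, #1 rupture disc trips=occurs → not all inputs occur → does not occur.
HIPPS stage lost [AND]: Vent line unavailable=not, Relief valve faulted=occurs, Forward actuator stuck=not → not all inputs occur → does not occur.
Pipeline overpressure [OR]: Shutdown chain down=occurs, HIPPS stage lost=not → at least one input occurs → occurs.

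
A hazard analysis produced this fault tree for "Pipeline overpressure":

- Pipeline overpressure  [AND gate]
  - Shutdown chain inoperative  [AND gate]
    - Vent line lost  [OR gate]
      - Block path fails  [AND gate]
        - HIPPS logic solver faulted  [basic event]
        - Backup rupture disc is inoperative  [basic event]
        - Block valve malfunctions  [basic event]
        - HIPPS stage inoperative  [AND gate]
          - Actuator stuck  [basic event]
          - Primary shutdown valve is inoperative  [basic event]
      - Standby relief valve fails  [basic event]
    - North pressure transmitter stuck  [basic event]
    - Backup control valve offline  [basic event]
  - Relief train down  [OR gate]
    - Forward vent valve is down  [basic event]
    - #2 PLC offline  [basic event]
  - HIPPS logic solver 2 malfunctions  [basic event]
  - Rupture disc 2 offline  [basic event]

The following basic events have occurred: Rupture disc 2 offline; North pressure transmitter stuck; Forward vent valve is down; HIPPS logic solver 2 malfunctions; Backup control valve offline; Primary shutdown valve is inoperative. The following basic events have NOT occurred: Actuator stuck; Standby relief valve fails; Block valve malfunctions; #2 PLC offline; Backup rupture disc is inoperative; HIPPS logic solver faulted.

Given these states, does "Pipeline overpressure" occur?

No

HIPPS stage inoperative [AND]: Actuator stuck=not, Primary shutdown valve is inoperative=occurs → not all inputs occur → does not occur.
Block path fails [AND]: HIPPS logic solver faulted=not, Backup rupture disc is inoperative=not, Block valve malfunctions=not, HIPPS stage inoperative=not → not all inputs occur → does not occur.
Vent line lost [OR]: Block path fails=not, Standby relief valve fails=not → no input occurs → does not occur.
Shutdown chain inoperative [AND]: Vent line lost=not, North pressure transmitter stuck=occurs, Backup control valve offline=occurs → not all inputs occur → does not occur.
Relief train down [OR]: Forward vent valve is down=occurs, #2 PLC offline=not → at least one input occurs → occurs.
Pipeline overpressure [AND]: Shutdown chain inoperative=not, Relief train down=occurs, HIPPS logic solver 2 malfunctions=occurs, Rupture disc 2 offline=occurs → not all inputs occur → does not occur.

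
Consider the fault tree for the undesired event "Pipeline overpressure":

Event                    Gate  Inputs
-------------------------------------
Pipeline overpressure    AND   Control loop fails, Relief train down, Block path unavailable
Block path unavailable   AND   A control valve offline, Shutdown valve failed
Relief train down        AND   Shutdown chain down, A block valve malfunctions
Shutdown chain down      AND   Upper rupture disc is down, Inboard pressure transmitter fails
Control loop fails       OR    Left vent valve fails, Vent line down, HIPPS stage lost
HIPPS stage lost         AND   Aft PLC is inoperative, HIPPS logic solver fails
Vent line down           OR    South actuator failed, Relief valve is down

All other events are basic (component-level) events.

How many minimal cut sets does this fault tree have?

4

Vent line down [OR]: union of children's cut sets → 2 cut set(s).
HIPPS stage lost [AND]: one cut set from each child combined → 1 × 1 = 1 cut set(s).
Control loop fails [OR]: union of children's cut sets → 4 cut set(s).
Shutdown chain down [AND]: one cut set from each child combined → 1 × 1 = 1 cut set(s).
Relief train down [AND]: one cut set from each child combined → 1 × 1 = 1 cut set(s).
Block path unavailable [AND]: one cut set from each child combined → 1 × 1 = 1 cut set(s).
Pipeline overpressure [AND]: one cut set from each child combined → 4 × 1 × 1 = 4 cut set(s).
Minimal cut sets: {A block valve malfunctions, A control valve offline, Inboard pressure transmitter fails, Left vent valve fails, Shutdown valve failed, Upper rupture disc is down}; {A block valve malfunctions, A control valve offline, Inboard pressure transmitter fails, Shutdown valve failed, South actuator failed, Upper rupture disc is down}; {A block valve malfunctions, A control valve offline, Inboard pressure transmitter fails, Relief valve is down, Shutdown valve failed, Upper rupture disc is down}; {A block valve malfunctions, A control valve offline, Aft PLC is inoperative, HIPPS logic solver fails, Inboard pressure transmitter fails, Shutdown valve failed, Upper rupture disc is down}.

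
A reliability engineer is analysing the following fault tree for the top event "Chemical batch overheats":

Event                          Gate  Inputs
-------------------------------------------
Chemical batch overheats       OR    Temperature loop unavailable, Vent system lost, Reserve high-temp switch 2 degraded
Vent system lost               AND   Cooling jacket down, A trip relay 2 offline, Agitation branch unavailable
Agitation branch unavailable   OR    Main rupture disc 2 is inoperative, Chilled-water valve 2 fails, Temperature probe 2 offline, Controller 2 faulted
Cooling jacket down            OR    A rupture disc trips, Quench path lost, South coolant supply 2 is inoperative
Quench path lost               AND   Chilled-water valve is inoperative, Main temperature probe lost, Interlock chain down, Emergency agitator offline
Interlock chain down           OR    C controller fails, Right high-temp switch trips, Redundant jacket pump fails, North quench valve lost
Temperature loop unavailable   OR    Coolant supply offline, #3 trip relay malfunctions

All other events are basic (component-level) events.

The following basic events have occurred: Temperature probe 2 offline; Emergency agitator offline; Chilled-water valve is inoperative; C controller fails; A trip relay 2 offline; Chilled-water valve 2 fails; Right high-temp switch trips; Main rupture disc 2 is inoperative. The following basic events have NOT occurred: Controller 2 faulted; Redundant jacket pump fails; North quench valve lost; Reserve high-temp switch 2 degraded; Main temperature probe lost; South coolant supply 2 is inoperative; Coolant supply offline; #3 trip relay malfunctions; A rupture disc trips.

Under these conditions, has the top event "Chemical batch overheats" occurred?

No

Temperature loop unavailable [OR]: Coolant supply offline=not, #3 trip relay malfunctions=not → no input occurs → does not occur.
Interlock chain down [OR]: C controller fails=occurs, Right high-temp switch trips=occurs, Redundant jacket pump fails=not, North quench valve lost=not → at least one input occurs → occurs.
Quench path lost [AND]: Chilled-water valve is inoperative=occurs, Main temperature probe lost=not, Interlock chain down=occurs, Emergency agitator offline=occurs → not all inputs occur → does not occur.
Cooling jacket down [OR]: A rupture disc trips=not, Quench path lost=not, South coolant supply 2 is inoperative=not → no input occurs → does not occur.
Agitation branch unavailable [OR]: Main rupture disc 2 is inoperative=occurs, Chilled-water valve 2 fails=occurs, Temperature probe 2 offline=occurs, Controller 2 faulted=not → at least one input occurs → occurs.
Vent system lost [AND]: Cooling jacket down=not, A trip relay 2 offline=occurs, Agitation branch unavailable=occurs → not all inputs occur → does not occur.
Chemical batch overheats [OR]: Temperature loop unavailable=not, Vent system lost=not, Reserve high-temp switch 2 degraded=not → no input occurs → does not occur.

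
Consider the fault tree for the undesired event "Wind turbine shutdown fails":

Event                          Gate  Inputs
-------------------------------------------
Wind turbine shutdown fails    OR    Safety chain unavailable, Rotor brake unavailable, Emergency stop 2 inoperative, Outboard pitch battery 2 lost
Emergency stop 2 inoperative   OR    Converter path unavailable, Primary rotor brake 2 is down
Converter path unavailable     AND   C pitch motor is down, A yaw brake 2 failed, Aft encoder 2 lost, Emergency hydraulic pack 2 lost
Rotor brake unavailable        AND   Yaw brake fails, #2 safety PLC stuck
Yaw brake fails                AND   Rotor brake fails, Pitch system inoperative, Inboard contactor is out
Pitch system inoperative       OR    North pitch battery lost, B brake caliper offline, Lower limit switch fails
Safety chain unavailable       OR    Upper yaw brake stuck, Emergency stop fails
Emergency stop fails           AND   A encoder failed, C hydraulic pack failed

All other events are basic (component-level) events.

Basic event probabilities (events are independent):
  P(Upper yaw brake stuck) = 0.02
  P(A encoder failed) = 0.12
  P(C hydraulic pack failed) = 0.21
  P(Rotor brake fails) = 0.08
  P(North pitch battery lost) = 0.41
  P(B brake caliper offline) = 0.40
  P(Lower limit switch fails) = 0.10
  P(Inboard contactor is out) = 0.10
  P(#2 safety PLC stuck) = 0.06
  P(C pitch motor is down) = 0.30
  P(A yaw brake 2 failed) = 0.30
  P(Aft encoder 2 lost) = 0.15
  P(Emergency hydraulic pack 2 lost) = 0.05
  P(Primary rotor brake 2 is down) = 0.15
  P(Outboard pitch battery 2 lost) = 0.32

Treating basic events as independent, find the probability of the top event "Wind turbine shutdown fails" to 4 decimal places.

0.4484

P(Emergency stop fails) [AND] = 0.12 × 0.21 = 0.025200
P(Safety chain unavailable) [OR] = 1 − (1−0.02) × (1−0.025200) = 0.044696
P(Pitch system inoperative) [OR] = 1 − (1−0.41) × (1−0.40) × (1−0.10) = 0.681400
P(Yaw brake fails) [AND] = 0.08 × 0.681400 × 0.10 = 0.005451
P(Rotor brake unavailable) [AND] = 0.005451 × 0.06 = 0.000327
P(Converter path unavailable) [AND] = 0.30 × 0.30 × 0.15 × 0.05 = 0.000675
P(Emergency stop 2 inoperative) [OR] = 1 − (1−0.000675) × (1−0.15) = 0.150574
P(Wind turbine shutdown fails) [OR] = 1 − (1−0.044696) × (1−0.000327) × (1−0.150574) × (1−0.32) = 0.448388
Rounded to 4 decimal places: P(Wind turbine shutdown fails) ≈ 0.4484.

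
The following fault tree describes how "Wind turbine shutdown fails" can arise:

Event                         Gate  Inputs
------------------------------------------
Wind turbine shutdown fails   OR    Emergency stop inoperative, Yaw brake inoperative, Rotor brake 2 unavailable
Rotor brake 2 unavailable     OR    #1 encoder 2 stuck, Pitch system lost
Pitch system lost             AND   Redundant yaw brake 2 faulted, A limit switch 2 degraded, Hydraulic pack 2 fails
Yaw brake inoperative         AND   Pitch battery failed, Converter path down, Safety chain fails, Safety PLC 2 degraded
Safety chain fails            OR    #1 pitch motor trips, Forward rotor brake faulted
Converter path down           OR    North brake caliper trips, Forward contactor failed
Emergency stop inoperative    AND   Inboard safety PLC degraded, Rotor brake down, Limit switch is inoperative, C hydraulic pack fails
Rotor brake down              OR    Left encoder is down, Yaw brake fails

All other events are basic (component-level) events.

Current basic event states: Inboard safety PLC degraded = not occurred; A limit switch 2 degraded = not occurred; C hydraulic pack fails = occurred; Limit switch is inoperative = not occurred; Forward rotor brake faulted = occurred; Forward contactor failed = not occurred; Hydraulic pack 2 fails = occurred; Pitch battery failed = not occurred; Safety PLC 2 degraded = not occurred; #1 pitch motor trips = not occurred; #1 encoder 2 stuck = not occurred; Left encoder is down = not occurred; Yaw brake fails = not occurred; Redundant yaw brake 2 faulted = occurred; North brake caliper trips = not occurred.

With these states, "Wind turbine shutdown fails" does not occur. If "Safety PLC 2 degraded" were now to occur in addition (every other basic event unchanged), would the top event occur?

Counterfactual: set "Safety PLC 2 degraded" to occurred.
Rotor brake down [OR]: Left encoder is down=not, Yaw brake fails=not → no input occurs → does not occur.
Emergency stop inoperative [AND]: Inboard safety PLC degraded=not, Rotor brake down=not, Limit switch is inoperative=not, C hydraulic pack fails=occurs → not all inputs occur → does not occur.
Converter path down [OR]: North brake caliper trips=not, Forward contactor failed=not → no input occurs → does not occur.
Safety chain fails [OR]: #1 pitch motor trips=not, Forward rotor brake faulted=occurs → at least one input occurs → occurs.
Yaw brake inoperative [AND]: Pitch battery failed=not, Converter path down=not, Safety chain fails=occurs, Safety PLC 2 degraded=occurs → not all inputs occur → does not occur.
Pitch system lost [AND]: Redundant yaw brake 2 faulted=occurs, A limit switch 2 degraded=not, Hydraulic pack 2 fails=occurs → not all inputs occur → does not occur.
Rotor brake 2 unavailable [OR]: #1 encoder 2 stuck=not, Pitch system lost=not → no input occurs → does not occur.
Wind turbine shutdown fails [OR]: Emergency stop inoperative=not, Yaw brake inoperative=not, Rotor brake 2 unavailable=not → no input occurs → does not occur.

No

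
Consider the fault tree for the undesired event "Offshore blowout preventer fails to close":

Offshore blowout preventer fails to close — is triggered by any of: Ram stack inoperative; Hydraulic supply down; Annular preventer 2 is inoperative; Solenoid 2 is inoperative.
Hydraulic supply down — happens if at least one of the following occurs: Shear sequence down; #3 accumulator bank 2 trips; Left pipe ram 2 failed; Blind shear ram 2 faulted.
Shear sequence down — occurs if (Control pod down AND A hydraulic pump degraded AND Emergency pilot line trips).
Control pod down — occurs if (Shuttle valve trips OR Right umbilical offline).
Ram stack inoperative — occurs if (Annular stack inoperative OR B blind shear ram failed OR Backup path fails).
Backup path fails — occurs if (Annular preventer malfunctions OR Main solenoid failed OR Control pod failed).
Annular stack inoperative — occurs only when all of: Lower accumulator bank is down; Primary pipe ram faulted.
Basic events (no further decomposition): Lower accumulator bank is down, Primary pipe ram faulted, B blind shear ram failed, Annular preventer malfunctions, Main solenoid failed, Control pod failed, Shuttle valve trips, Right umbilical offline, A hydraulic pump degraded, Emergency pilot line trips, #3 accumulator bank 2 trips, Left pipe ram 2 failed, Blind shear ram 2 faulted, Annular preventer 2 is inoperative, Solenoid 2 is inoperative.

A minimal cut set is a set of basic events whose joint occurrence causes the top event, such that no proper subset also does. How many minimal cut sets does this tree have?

Annular stack inoperative [AND]: one cut set from each child combined → 1 × 1 = 1 cut set(s).
Backup path fails [OR]: union of children's cut sets → 3 cut set(s).
Ram stack inoperative [OR]: union of children's cut sets → 5 cut set(s).
Control pod down [OR]: union of children's cut sets → 2 cut set(s).
Shear sequence down [AND]: one cut set from each child combined → 2 × 1 × 1 = 2 cut set(s).
Hydraulic supply down [OR]: union of children's cut sets → 5 cut set(s).
Offshore blowout preventer fails to close [OR]: union of children's cut sets → 12 cut set(s).

12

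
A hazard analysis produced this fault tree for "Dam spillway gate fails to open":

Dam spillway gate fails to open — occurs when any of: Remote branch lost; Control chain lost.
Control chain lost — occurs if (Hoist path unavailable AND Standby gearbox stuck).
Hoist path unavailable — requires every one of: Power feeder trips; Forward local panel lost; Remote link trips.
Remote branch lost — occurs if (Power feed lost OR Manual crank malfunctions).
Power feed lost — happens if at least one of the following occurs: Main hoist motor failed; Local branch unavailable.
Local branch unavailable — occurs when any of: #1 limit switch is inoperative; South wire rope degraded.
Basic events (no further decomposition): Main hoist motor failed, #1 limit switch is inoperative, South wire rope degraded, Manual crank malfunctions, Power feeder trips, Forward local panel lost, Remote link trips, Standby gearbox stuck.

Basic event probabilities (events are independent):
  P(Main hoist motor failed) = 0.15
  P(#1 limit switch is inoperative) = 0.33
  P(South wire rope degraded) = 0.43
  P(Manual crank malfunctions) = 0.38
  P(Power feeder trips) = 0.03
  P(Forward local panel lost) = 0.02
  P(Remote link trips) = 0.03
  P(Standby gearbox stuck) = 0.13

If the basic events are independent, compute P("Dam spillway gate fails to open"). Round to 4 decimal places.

P(Local branch unavailable) [OR] = 1 − (1−0.33) × (1−0.43) = 0.618100
P(Power feed lost) [OR] = 1 − (1−0.15) × (1−0.618100) = 0.675385
P(Remote branch lost) [OR] = 1 − (1−0.675385) × (1−0.38) = 0.798739
P(Hoist path unavailable) [AND] = 0.03 × 0.02 × 0.03 = 0.000018
P(Control chain lost) [AND] = 0.000018 × 0.13 = 0.000002
P(Dam spillway gate fails to open) [OR] = 1 − (1−0.798739) × (1−0.000002) = 0.798739
Rounded to 4 decimal places: P(Dam spillway gate fails to open) ≈ 0.7987.

0.7987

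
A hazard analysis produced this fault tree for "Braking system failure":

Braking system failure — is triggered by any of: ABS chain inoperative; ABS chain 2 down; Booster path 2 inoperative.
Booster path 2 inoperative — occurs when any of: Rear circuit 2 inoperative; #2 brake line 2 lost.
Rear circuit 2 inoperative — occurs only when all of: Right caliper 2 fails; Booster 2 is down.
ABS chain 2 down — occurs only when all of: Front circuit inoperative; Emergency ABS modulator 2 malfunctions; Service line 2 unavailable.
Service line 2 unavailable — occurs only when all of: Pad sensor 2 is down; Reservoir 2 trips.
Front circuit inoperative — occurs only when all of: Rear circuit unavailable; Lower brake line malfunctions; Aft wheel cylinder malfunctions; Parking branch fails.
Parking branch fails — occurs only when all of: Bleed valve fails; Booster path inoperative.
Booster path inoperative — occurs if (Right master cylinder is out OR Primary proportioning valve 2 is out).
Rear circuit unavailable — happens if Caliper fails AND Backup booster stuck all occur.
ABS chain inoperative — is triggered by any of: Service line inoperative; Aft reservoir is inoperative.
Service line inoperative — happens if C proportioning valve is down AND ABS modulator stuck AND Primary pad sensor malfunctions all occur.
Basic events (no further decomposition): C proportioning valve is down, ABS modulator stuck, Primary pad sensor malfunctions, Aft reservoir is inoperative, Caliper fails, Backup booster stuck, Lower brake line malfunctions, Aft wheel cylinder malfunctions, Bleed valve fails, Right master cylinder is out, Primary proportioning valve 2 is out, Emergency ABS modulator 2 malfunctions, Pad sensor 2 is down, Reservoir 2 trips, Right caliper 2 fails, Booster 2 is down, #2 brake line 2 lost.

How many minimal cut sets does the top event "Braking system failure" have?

6

Service line inoperative [AND]: one cut set from each child combined → 1 × 1 × 1 = 1 cut set(s).
ABS chain inoperative [OR]: union of children's cut sets → 2 cut set(s).
Rear circuit unavailable [AND]: one cut set from each child combined → 1 × 1 = 1 cut set(s).
Booster path inoperative [OR]: union of children's cut sets → 2 cut set(s).
Parking branch fails [AND]: one cut set from each child combined → 1 × 2 = 2 cut set(s).
Front circuit inoperative [AND]: one cut set from each child combined → 1 × 1 × 1 × 2 = 2 cut set(s).
Service line 2 unavailable [AND]: one cut set from each child combined → 1 × 1 = 1 cut set(s).
ABS chain 2 down [AND]: one cut set from each child combined → 2 × 1 × 1 = 2 cut set(s).
Rear circuit 2 inoperative [AND]: one cut set from each child combined → 1 × 1 = 1 cut set(s).
Booster path 2 inoperative [OR]: union of children's cut sets → 2 cut set(s).
Braking system failure [OR]: union of children's cut sets → 6 cut set(s).
Minimal cut sets: {ABS modulator stuck, C proportioning valve is down, Primary pad sensor malfunctions}; {Aft reservoir is inoperative}; {Aft wheel cylinder malfunctions, Backup booster stuck, Bleed valve fails, Caliper fails, Emergency ABS modulator 2 malfunctions, Lower brake line malfunctions, Pad sensor 2 is down, Reservoir 2 trips, Right master cylinder is out}; {Aft wheel cylinder malfunctions, Backup booster stuck, Bleed valve fails, Caliper fails, Emergency ABS modulator 2 malfunctions, Lower brake line malfunctions, Pad sensor 2 is down, Primary proportioning valve 2 is out, Reservoir 2 trips}; {Booster 2 is down, Right caliper 2 fails}; {#2 brake line 2 lost}.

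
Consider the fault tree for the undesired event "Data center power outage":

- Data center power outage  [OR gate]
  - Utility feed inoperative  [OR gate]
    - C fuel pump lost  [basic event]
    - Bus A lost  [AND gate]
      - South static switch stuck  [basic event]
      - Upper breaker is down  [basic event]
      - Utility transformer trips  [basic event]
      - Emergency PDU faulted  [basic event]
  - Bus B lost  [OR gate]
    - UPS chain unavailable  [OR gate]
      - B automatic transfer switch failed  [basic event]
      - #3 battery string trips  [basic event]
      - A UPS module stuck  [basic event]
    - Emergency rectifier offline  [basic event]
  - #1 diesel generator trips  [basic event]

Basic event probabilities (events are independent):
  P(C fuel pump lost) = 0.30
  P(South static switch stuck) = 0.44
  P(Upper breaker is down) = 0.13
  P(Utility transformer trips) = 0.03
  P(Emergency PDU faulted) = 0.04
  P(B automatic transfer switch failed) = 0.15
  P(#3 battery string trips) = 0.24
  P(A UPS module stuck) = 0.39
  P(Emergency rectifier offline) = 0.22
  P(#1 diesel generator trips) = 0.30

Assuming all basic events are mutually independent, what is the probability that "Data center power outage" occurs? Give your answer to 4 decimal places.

P(Bus A lost) [AND] = 0.44 × 0.13 × 0.03 × 0.04 = 0.000069
P(Utility feed inoperative) [OR] = 1 − (1−0.30) × (1−0.000069) = 0.300048
P(UPS chain unavailable) [OR] = 1 − (1−0.15) × (1−0.24) × (1−0.39) = 0.605940
P(Bus B lost) [OR] = 1 − (1−0.605940) × (1−0.22) = 0.692633
P(Data center power outage) [OR] = 1 − (1−0.300048) × (1−0.692633) × (1−0.30) = 0.849400
Rounded to 4 decimal places: P(Data center power outage) ≈ 0.8494.

0.8494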